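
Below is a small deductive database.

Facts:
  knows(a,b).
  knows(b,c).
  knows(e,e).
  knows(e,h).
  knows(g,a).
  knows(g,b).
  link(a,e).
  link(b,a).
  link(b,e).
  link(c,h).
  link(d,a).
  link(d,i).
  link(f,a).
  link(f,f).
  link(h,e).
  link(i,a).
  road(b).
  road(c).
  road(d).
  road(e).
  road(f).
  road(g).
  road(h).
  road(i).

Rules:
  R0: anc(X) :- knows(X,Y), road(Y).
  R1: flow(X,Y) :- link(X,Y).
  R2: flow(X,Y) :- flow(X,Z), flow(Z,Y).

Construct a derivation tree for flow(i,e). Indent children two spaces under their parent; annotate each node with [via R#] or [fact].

round 1: derive flow(a,e) via R1 from link(a,e)
round 1: derive flow(b,a) via R1 from link(b,a)
round 1: derive flow(b,e) via R1 from link(b,e)
round 1: derive flow(c,h) via R1 from link(c,h)
round 1: derive flow(d,a) via R1 from link(d,a)
round 1: derive flow(d,i) via R1 from link(d,i)
round 1: derive flow(f,a) via R1 from link(f,a)
round 1: derive flow(f,f) via R1 from link(f,f)
round 1: derive flow(h,e) via R1 from link(h,e)
round 1: derive flow(i,a) via R1 from link(i,a)
round 2: derive flow(c,e) via R2 from flow(c,h), flow(h,e)
round 2: derive flow(d,e) via R2 from flow(d,a), flow(a,e)
round 2: derive flow(f,e) via R2 from flow(f,a), flow(a,e)
round 2: derive flow(i,e) via R2 from flow(i,a), flow(a,e)

flow(i,e)  [via R2]
  flow(i,a)  [via R1]
    link(i,a)  [fact]
  flow(a,e)  [via R1]
    link(a,e)  [fact]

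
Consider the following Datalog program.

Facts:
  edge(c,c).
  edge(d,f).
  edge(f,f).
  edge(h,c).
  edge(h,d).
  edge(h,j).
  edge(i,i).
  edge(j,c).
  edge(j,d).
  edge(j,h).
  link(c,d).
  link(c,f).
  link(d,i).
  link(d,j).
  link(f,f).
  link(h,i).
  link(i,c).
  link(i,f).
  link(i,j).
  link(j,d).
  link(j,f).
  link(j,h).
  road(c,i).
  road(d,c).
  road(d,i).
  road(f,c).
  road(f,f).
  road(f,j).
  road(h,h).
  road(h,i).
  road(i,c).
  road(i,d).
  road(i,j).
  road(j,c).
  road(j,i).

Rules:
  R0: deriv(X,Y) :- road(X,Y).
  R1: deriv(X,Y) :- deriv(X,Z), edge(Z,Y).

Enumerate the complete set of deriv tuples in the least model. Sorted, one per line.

deriv(c,i)
deriv(d,c)
deriv(d,i)
deriv(f,c)
deriv(f,d)
deriv(f,f)
deriv(f,h)
deriv(f,j)
deriv(h,c)
deriv(h,d)
deriv(h,f)
deriv(h,h)
deriv(h,i)
deriv(h,j)
deriv(i,c)
deriv(i,d)
deriv(i,f)
deriv(i,h)
deriv(i,j)
deriv(j,c)
deriv(j,i)

round 1: derive deriv(c,i) via R0 from road(c,i)
round 1: derive deriv(d,c) via R0 from road(d,c)
round 1: derive deriv(d,i) via R0 from road(d,i)
round 1: derive deriv(f,c) via R0 from road(f,c)
round 1: derive deriv(f,f) via R0 from road(f,f)
round 1: derive deriv(f,j) via R0 from road(f,j)
round 1: derive deriv(h,h) via R0 from road(h,h)
round 1: derive deriv(h,i) via R0 from road(h,i)
round 1: derive deriv(i,c) via R0 from road(i,c)
round 1: derive deriv(i,d) via R0 from road(i,d)
round 1: derive deriv(i,j) via R0 from road(i,j)
round 1: derive deriv(j,c) via R0 from road(j,c)
round 1: derive deriv(j,i) via R0 from road(j,i)
round 2: derive deriv(f,d) via R1 from deriv(f,j), edge(j,d)
round 2: derive deriv(f,h) via R1 from deriv(f,j), edge(j,h)
round 2: derive deriv(h,c) via R1 from deriv(h,h), edge(h,c)
round 2: derive deriv(h,d) via R1 from deriv(h,h), edge(h,d)
round 2: derive deriv(h,j) via R1 from deriv(h,h), edge(h,j)
round 2: derive deriv(i,f) via R1 from deriv(i,d), edge(d,f)
round 2: derive deriv(i,h) via R1 from deriv(i,j), edge(j,h)
round 3: derive deriv(h,f) via R1 from deriv(h,d), edge(d,f)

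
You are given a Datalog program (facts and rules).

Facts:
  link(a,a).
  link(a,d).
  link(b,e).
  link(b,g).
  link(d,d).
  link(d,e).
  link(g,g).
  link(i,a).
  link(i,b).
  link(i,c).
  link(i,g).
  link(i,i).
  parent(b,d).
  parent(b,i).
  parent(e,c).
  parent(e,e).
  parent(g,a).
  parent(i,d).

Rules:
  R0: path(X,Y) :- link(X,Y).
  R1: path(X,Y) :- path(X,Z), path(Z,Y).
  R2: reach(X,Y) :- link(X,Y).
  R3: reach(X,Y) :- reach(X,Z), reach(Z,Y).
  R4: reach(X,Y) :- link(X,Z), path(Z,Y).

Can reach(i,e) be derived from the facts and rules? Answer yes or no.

round 1: derive path(a,a) via R0 from link(a,a)
round 1: derive path(a,d) via R0 from link(a,d)
round 1: derive path(b,e) via R0 from link(b,e)
round 1: derive path(b,g) via R0 from link(b,g)
round 1: derive path(d,d) via R0 from link(d,d)
round 1: derive path(d,e) via R0 from link(d,e)
round 1: derive path(g,g) via R0 from link(g,g)
round 1: derive path(i,a) via R0 from link(i,a)
round 1: derive path(i,b) via R0 from link(i,b)
round 1: derive path(i,c) via R0 from link(i,c)
round 1: derive path(i,g) via R0 from link(i,g)
round 1: derive path(i,i) via R0 from link(i,i)
round 1: derive reach(a,a) via R2 from link(a,a)
round 1: derive reach(a,d) via R2 from link(a,d)
round 1: derive reach(b,e) via R2 from link(b,e)
round 1: derive reach(b,g) via R2 from link(b,g)
round 1: derive reach(d,d) via R2 from link(d,d)
round 1: derive reach(d,e) via R2 from link(d,e)
round 1: derive reach(g,g) via R2 from link(g,g)
round 1: derive reach(i,a) via R2 from link(i,a)
round 1: derive reach(i,b) via R2 from link(i,b)
round 1: derive reach(i,c) via R2 from link(i,c)
round 1: derive reach(i,g) via R2 from link(i,g)
round 1: derive reach(i,i) via R2 from link(i,i)
round 2: derive path(a,e) via R1 from path(a,d), path(d,e)
round 2: derive path(i,d) via R1 from path(i,a), path(a,d)
round 2: derive path(i,e) via R1 from path(i,b), path(b,e)
round 2: derive reach(a,e) via R3 from reach(a,d), reach(d,e)
round 2: derive reach(i,d) via R3 from reach(i,a), reach(a,d)
round 2: derive reach(i,e) via R3 from reach(i,b), reach(b,e)

yes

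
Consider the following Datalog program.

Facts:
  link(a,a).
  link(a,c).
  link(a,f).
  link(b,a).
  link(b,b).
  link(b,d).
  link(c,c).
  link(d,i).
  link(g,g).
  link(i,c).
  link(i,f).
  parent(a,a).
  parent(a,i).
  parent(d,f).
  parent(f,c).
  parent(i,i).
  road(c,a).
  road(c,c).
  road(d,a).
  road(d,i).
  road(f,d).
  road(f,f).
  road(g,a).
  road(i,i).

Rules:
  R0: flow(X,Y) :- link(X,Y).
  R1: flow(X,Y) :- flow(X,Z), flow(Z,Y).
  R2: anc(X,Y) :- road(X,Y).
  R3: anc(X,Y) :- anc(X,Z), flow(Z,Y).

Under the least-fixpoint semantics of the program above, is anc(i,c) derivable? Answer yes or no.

yes

round 1: derive flow(a,a) via R0 from link(a,a)
round 1: derive flow(a,c) via R0 from link(a,c)
round 1: derive flow(a,f) via R0 from link(a,f)
round 1: derive flow(b,a) via R0 from link(b,a)
round 1: derive flow(b,b) via R0 from link(b,b)
round 1: derive flow(b,d) via R0 from link(b,d)
round 1: derive flow(c,c) via R0 from link(c,c)
round 1: derive flow(d,i) via R0 from link(d,i)
round 1: derive flow(g,g) via R0 from link(g,g)
round 1: derive flow(i,c) via R0 from link(i,c)
round 1: derive flow(i,f) via R0 from link(i,f)
round 1: derive anc(c,a) via R2 from road(c,a)
round 1: derive anc(c,c) via R2 from road(c,c)
round 1: derive anc(d,a) via R2 from road(d,a)
round 1: derive anc(d,i) via R2 from road(d,i)
round 1: derive anc(f,d) via R2 from road(f,d)
round 1: derive anc(f,f) via R2 from road(f,f)
round 1: derive anc(g,a) via R2 from road(g,a)
round 1: derive anc(i,i) via R2 from road(i,i)
round 2: derive flow(b,c) via R1 from flow(b,a), flow(a,c)
round 2: derive flow(b,f) via R1 from flow(b,a), flow(a,f)
round 2: derive flow(b,i) via R1 from flow(b,d), flow(d,i)
round 2: derive flow(d,c) via R1 from flow(d,i), flow(i,c)
round 2: derive flow(d,f) via R1 from flow(d,i), flow(i,f)
round 2: derive anc(c,f) via R3 from anc(c,a), flow(a,f)
round 2: derive anc(d,c) via R3 from anc(d,a), flow(a,c)
round 2: derive anc(d,f) via R3 from anc(d,a), flow(a,f)
round 2: derive anc(f,i) via R3 from anc(f,d), flow(d,i)
round 2: derive anc(g,c) via R3 from anc(g,a), flow(a,c)
round 2: derive anc(g,f) via R3 from anc(g,a), flow(a,f)
round 2: derive anc(i,c) via R3 from anc(i,i), flow(i,c)
round 2: derive anc(i,f) via R3 from anc(i,i), flow(i,f)
round 3: derive anc(f,c) via R3 from anc(f,d), flow(d,c)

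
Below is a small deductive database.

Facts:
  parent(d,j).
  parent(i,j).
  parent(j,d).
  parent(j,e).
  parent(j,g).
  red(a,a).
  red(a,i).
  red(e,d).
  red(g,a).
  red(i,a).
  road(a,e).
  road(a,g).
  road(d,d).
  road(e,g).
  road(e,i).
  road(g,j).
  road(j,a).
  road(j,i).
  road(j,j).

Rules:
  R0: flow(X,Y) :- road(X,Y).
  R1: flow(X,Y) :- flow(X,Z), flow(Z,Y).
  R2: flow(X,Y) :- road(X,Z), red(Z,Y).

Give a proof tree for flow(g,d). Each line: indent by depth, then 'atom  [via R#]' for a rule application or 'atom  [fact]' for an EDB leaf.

flow(g,d)  [via R1]
  flow(g,a)  [via R1]
    flow(g,j)  [via R0]
      road(g,j)  [fact]
    flow(j,a)  [via R0]
      road(j,a)  [fact]
  flow(a,d)  [via R2]
    road(a,e)  [fact]
    red(e,d)  [fact]

round 1: derive flow(a,e) via R0 from road(a,e)
round 1: derive flow(a,g) via R0 from road(a,g)
round 1: derive flow(d,d) via R0 from road(d,d)
round 1: derive flow(e,g) via R0 from road(e,g)
round 1: derive flow(e,i) via R0 from road(e,i)
round 1: derive flow(g,j) via R0 from road(g,j)
round 1: derive flow(j,a) via R0 from road(j,a)
round 1: derive flow(j,i) via R0 from road(j,i)
round 1: derive flow(j,j) via R0 from road(j,j)
round 1: derive flow(a,a) via R2 from road(a,g), red(g,a)
round 1: derive flow(a,d) via R2 from road(a,e), red(e,d)
round 1: derive flow(e,a) via R2 from road(e,g), red(g,a)
round 2: derive flow(a,i) via R1 from flow(a,e), flow(e,i)
round 2: derive flow(a,j) via R1 from flow(a,g), flow(g,j)
round 2: derive flow(e,d) via R1 from flow(e,a), flow(a,d)
round 2: derive flow(e,e) via R1 from flow(e,a), flow(a,e)
round 2: derive flow(e,j) via R1 from flow(e,g), flow(g,j)
round 2: derive flow(g,a) via R1 from flow(g,j), flow(j,a)
round 2: derive flow(g,i) via R1 from flow(g,j), flow(j,i)
round 2: derive flow(j,d) via R1 from flow(j,a), flow(a,d)
round 2: derive flow(j,e) via R1 from flow(j,a), flow(a,e)
round 2: derive flow(j,g) via R1 from flow(j,a), flow(a,g)
round 3: derive flow(g,d) via R1 from flow(g,a), flow(a,d)
round 3: derive flow(g,e) via R1 from flow(g,a), flow(a,e)
round 3: derive flow(g,g) via R1 from flow(g,a), flow(a,g)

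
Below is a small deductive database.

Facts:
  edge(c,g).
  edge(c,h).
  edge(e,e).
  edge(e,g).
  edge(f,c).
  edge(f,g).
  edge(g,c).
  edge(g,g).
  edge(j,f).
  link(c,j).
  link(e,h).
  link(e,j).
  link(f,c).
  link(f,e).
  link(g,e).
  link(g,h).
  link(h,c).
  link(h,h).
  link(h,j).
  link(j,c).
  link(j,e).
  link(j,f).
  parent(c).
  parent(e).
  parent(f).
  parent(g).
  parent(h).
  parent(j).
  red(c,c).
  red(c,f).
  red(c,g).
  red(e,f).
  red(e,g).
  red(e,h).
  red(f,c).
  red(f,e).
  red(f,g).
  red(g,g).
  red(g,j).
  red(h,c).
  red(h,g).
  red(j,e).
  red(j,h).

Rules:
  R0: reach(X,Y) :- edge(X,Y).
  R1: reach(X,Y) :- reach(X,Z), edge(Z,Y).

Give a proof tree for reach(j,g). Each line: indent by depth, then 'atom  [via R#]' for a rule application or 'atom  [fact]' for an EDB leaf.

round 1: derive reach(c,g) via R0 from edge(c,g)
round 1: derive reach(c,h) via R0 from edge(c,h)
round 1: derive reach(e,e) via R0 from edge(e,e)
round 1: derive reach(e,g) via R0 from edge(e,g)
round 1: derive reach(f,c) via R0 from edge(f,c)
round 1: derive reach(f,g) via R0 from edge(f,g)
round 1: derive reach(g,c) via R0 from edge(g,c)
round 1: derive reach(g,g) via R0 from edge(g,g)
round 1: derive reach(j,f) via R0 from edge(j,f)
round 2: derive reach(c,c) via R1 from reach(c,g), edge(g,c)
round 2: derive reach(e,c) via R1 from reach(e,g), edge(g,c)
round 2: derive reach(f,h) via R1 from reach(f,c), edge(c,h)
round 2: derive reach(g,h) via R1 from reach(g,c), edge(c,h)
round 2: derive reach(j,c) via R1 from reach(j,f), edge(f,c)
round 2: derive reach(j,g) via R1 from reach(j,f), edge(f,g)
round 3: derive reach(e,h) via R1 from reach(e,c), edge(c,h)
round 3: derive reach(j,h) via R1 from reach(j,c), edge(c,h)

reach(j,g)  [via R1]
  reach(j,f)  [via R0]
    edge(j,f)  [fact]
  edge(f,g)  [fact]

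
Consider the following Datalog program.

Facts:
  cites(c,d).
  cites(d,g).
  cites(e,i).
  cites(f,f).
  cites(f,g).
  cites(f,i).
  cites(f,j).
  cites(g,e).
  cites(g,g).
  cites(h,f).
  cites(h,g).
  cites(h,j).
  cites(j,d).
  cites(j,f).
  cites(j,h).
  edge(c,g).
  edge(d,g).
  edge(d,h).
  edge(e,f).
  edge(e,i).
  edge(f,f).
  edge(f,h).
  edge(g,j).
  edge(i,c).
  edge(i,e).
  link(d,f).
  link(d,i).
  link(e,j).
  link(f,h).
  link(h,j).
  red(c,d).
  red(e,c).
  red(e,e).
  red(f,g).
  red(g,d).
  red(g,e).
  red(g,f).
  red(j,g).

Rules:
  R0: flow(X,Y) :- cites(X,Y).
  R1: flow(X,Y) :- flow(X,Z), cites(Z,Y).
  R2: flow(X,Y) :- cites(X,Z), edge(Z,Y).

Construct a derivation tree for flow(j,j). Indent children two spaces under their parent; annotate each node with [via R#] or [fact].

round 1: derive flow(c,d) via R0 from cites(c,d)
round 1: derive flow(d,g) via R0 from cites(d,g)
round 1: derive flow(e,i) via R0 from cites(e,i)
round 1: derive flow(f,f) via R0 from cites(f,f)
round 1: derive flow(f,g) via R0 from cites(f,g)
round 1: derive flow(f,i) via R0 from cites(f,i)
round 1: derive flow(f,j) via R0 from cites(f,j)
round 1: derive flow(g,e) via R0 from cites(g,e)
round 1: derive flow(g,g) via R0 from cites(g,g)
round 1: derive flow(h,f) via R0 from cites(h,f)
round 1: derive flow(h,g) via R0 from cites(h,g)
round 1: derive flow(h,j) via R0 from cites(h,j)
round 1: derive flow(j,d) via R0 from cites(j,d)
round 1: derive flow(j,f) via R0 from cites(j,f)
round 1: derive flow(j,h) via R0 from cites(j,h)
round 1: derive flow(c,g) via R2 from cites(c,d), edge(d,g)
round 1: derive flow(c,h) via R2 from cites(c,d), edge(d,h)
round 1: derive flow(d,j) via R2 from cites(d,g), edge(g,j)
round 1: derive flow(e,c) via R2 from cites(e,i), edge(i,c)
round 1: derive flow(e,e) via R2 from cites(e,i), edge(i,e)
round 1: derive flow(f,c) via R2 from cites(f,i), edge(i,c)
round 1: derive flow(f,e) via R2 from cites(f,i), edge(i,e)
round 1: derive flow(f,h) via R2 from cites(f,f), edge(f,h)
round 1: derive flow(g,f) via R2 from cites(g,e), edge(e,f)
round 1: derive flow(g,i) via R2 from cites(g,e), edge(e,i)
round 1: derive flow(g,j) via R2 from cites(g,g), edge(g,j)
round 1: derive flow(h,h) via R2 from cites(h,f), edge(f,h)
round 1: derive flow(j,g) via R2 from cites(j,d), edge(d,g)
round 2: derive flow(c,e) via R1 from flow(c,g), cites(g,e)
round 2: derive flow(c,f) via R1 from flow(c,h), cites(h,f)
round 2: derive flow(c,j) via R1 from flow(c,h), cites(h,j)
round 2: derive flow(d,d) via R1 from flow(d,j), cites(j,d)
round 2: derive flow(d,e) via R1 from flow(d,g), cites(g,e)
round 2: derive flow(d,f) via R1 from flow(d,j), cites(j,f)
round 2: derive flow(d,h) via R1 from flow(d,j), cites(j,h)
round 2: derive flow(e,d) via R1 from flow(e,c), cites(c,d)
round 2: derive flow(f,d) via R1 from flow(f,c), cites(c,d)
round 2: derive flow(g,d) via R1 from flow(g,j), cites(j,d)
round 2: derive flow(g,h) via R1 from flow(g,j), cites(j,h)
round 2: derive flow(h,d) via R1 from flow(h,j), cites(j,d)
round 2: derive flow(h,e) via R1 from flow(h,g), cites(g,e)
round 2: derive flow(h,i) via R1 from flow(h,f), cites(f,i)
round 2: derive flow(j,e) via R1 from flow(j,g), cites(g,e)
round 2: derive flow(j,i) via R1 from flow(j,f), cites(f,i)
round 2: derive flow(j,j) via R1 from flow(j,f), cites(f,j)
round 3: derive flow(c,i) via R1 from flow(c,e), cites(e,i)
round 3: derive flow(d,i) via R1 from flow(d,e), cites(e,i)
round 3: derive flow(e,g) via R1 from flow(e,d), cites(d,g)

flow(j,j)  [via R1]
  flow(j,f)  [via R0]
    cites(j,f)  [fact]
  cites(f,j)  [fact]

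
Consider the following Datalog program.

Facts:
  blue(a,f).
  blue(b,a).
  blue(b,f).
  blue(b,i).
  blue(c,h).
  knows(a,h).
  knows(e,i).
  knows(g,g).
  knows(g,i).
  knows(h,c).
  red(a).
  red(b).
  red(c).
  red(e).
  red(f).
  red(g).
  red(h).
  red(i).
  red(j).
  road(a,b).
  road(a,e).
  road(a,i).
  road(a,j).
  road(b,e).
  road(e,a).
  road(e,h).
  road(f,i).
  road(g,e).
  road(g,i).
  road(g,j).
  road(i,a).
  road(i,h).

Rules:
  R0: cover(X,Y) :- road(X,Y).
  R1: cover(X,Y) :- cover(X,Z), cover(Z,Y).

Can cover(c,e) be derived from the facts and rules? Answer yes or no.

no

round 1: derive cover(a,b) via R0 from road(a,b)
round 1: derive cover(a,e) via R0 from road(a,e)
round 1: derive cover(a,i) via R0 from road(a,i)
round 1: derive cover(a,j) via R0 from road(a,j)
round 1: derive cover(b,e) via R0 from road(b,e)
round 1: derive cover(e,a) via R0 from road(e,a)
round 1: derive cover(e,h) via R0 from road(e,h)
round 1: derive cover(f,i) via R0 from road(f,i)
round 1: derive cover(g,e) via R0 from road(g,e)
round 1: derive cover(g,i) via R0 from road(g,i)
round 1: derive cover(g,j) via R0 from road(g,j)
round 1: derive cover(i,a) via R0 from road(i,a)
round 1: derive cover(i,h) via R0 from road(i,h)
round 2: derive cover(a,a) via R1 from cover(a,e), cover(e,a)
round 2: derive cover(a,h) via R1 from cover(a,e), cover(e,h)
round 2: derive cover(b,a) via R1 from cover(b,e), cover(e,a)
round 2: derive cover(b,h) via R1 from cover(b,e), cover(e,h)
round 2: derive cover(e,b) via R1 from cover(e,a), cover(a,b)
round 2: derive cover(e,e) via R1 from cover(e,a), cover(a,e)
round 2: derive cover(e,i) via R1 from cover(e,a), cover(a,i)
round 2: derive cover(e,j) via R1 from cover(e,a), cover(a,j)
round 2: derive cover(f,a) via R1 from cover(f,i), cover(i,a)
round 2: derive cover(f,h) via R1 from cover(f,i), cover(i,h)
round 2: derive cover(g,a) via R1 from cover(g,e), cover(e,a)
round 2: derive cover(g,h) via R1 from cover(g,e), cover(e,h)
round 2: derive cover(i,b) via R1 from cover(i,a), cover(a,b)
round 2: derive cover(i,e) via R1 from cover(i,a), cover(a,e)
round 2: derive cover(i,i) via R1 from cover(i,a), cover(a,i)
round 2: derive cover(i,j) via R1 from cover(i,a), cover(a,j)
round 3: derive cover(b,b) via R1 from cover(b,a), cover(a,b)
round 3: derive cover(b,i) via R1 from cover(b,a), cover(a,i)
round 3: derive cover(b,j) via R1 from cover(b,a), cover(a,j)
round 3: derive cover(f,b) via R1 from cover(f,a), cover(a,b)
round 3: derive cover(f,e) via R1 from cover(f,a), cover(a,e)
round 3: derive cover(f,j) via R1 from cover(f,a), cover(a,j)
round 3: derive cover(g,b) via R1 from cover(g,a), cover(a,b)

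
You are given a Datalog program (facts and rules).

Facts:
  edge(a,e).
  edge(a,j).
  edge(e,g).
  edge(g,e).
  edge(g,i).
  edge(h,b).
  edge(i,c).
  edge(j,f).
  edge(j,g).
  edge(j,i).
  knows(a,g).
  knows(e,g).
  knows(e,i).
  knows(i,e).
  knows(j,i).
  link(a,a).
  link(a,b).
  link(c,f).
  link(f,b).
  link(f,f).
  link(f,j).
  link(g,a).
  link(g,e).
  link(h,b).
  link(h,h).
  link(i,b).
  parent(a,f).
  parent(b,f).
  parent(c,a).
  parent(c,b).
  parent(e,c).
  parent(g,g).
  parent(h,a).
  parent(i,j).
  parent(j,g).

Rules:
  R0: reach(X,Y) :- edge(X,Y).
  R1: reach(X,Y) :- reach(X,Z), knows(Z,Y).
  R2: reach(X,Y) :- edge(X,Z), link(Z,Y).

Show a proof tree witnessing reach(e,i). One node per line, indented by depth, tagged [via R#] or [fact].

round 1: derive reach(a,e) via R0 from edge(a,e)
round 1: derive reach(a,j) via R0 from edge(a,j)
round 1: derive reach(e,g) via R0 from edge(e,g)
round 1: derive reach(g,e) via R0 from edge(g,e)
round 1: derive reach(g,i) via R0 from edge(g,i)
round 1: derive reach(h,b) via R0 from edge(h,b)
round 1: derive reach(i,c) via R0 from edge(i,c)
round 1: derive reach(j,f) via R0 from edge(j,f)
round 1: derive reach(j,g) via R0 from edge(j,g)
round 1: derive reach(j,i) via R0 from edge(j,i)
round 1: derive reach(e,a) via R2 from edge(e,g), link(g,a)
round 1: derive reach(e,e) via R2 from edge(e,g), link(g,e)
round 1: derive reach(g,b) via R2 from edge(g,i), link(i,b)
round 1: derive reach(i,f) via R2 from edge(i,c), link(c,f)
round 1: derive reach(j,a) via R2 from edge(j,g), link(g,a)
round 1: derive reach(j,b) via R2 from edge(j,f), link(f,b)
round 1: derive reach(j,e) via R2 from edge(j,g), link(g,e)
round 1: derive reach(j,j) via R2 from edge(j,f), link(f,j)
round 2: derive reach(a,g) via R1 from reach(a,e), knows(e,g)
round 2: derive reach(a,i) via R1 from reach(a,e), knows(e,i)
round 2: derive reach(e,i) via R1 from reach(e,e), knows(e,i)
round 2: derive reach(g,g) via R1 from reach(g,e), knows(e,g)

reach(e,i)  [via R1]
  reach(e,e)  [via R2]
    edge(e,g)  [fact]
    link(g,e)  [fact]
  knows(e,i)  [fact]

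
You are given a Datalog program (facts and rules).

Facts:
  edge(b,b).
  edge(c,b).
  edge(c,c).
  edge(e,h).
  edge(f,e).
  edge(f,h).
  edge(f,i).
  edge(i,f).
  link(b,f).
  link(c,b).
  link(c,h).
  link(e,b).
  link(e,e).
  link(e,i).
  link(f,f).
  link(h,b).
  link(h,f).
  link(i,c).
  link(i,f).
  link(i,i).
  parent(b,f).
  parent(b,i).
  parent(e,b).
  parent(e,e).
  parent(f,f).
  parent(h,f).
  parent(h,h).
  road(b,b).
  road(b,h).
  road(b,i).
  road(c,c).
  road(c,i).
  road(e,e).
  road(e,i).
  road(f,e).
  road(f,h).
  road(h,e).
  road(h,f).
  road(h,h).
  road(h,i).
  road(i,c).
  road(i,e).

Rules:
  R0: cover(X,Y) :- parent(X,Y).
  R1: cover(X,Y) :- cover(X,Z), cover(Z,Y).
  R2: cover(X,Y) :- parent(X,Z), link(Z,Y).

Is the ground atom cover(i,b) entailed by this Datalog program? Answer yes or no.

round 1: derive cover(b,f) via R0 from parent(b,f)
round 1: derive cover(b,i) via R0 from parent(b,i)
round 1: derive cover(e,b) via R0 from parent(e,b)
round 1: derive cover(e,e) via R0 from parent(e,e)
round 1: derive cover(f,f) via R0 from parent(f,f)
round 1: derive cover(h,f) via R0 from parent(h,f)
round 1: derive cover(h,h) via R0 from parent(h,h)
round 1: derive cover(b,c) via R2 from parent(b,i), link(i,c)
round 1: derive cover(e,f) via R2 from parent(e,b), link(b,f)
round 1: derive cover(e,i) via R2 from parent(e,e), link(e,i)
round 1: derive cover(h,b) via R2 from parent(h,h), link(h,b)
round 2: derive cover(e,c) via R1 from cover(e,b), cover(b,c)
round 2: derive cover(h,c) via R1 from cover(h,b), cover(b,c)
round 2: derive cover(h,i) via R1 from cover(h,b), cover(b,i)

no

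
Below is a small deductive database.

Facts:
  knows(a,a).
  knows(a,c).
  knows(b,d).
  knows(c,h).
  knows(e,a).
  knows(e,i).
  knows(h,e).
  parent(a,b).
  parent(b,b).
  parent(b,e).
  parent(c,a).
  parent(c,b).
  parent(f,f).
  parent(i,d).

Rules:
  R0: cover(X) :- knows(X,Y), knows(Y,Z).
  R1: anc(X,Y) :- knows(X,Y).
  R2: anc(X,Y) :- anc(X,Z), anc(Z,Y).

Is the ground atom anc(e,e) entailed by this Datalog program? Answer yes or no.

yes

round 1: derive anc(a,a) via R1 from knows(a,a)
round 1: derive anc(a,c) via R1 from knows(a,c)
round 1: derive anc(b,d) via R1 from knows(b,d)
round 1: derive anc(c,h) via R1 from knows(c,h)
round 1: derive anc(e,a) via R1 from knows(e,a)
round 1: derive anc(e,i) via R1 from knows(e,i)
round 1: derive anc(h,e) via R1 from knows(h,e)
round 2: derive anc(a,h) via R2 from anc(a,c), anc(c,h)
round 2: derive anc(c,e) via R2 from anc(c,h), anc(h,e)
round 2: derive anc(e,c) via R2 from anc(e,a), anc(a,c)
round 2: derive anc(h,a) via R2 from anc(h,e), anc(e,a)
round 2: derive anc(h,i) via R2 from anc(h,e), anc(e,i)
round 3: derive anc(a,e) via R2 from anc(a,c), anc(c,e)
round 3: derive anc(a,i) via R2 from anc(a,h), anc(h,i)
round 3: derive anc(c,a) via R2 from anc(c,e), anc(e,a)
round 3: derive anc(c,c) via R2 from anc(c,e), anc(e,c)
round 3: derive anc(c,i) via R2 from anc(c,e), anc(e,i)
round 3: derive anc(e,e) via R2 from anc(e,c), anc(c,e)
round 3: derive anc(e,h) via R2 from anc(e,a), anc(a,h)
round 3: derive anc(h,c) via R2 from anc(h,a), anc(a,c)
round 3: derive anc(h,h) via R2 from anc(h,a), anc(a,h)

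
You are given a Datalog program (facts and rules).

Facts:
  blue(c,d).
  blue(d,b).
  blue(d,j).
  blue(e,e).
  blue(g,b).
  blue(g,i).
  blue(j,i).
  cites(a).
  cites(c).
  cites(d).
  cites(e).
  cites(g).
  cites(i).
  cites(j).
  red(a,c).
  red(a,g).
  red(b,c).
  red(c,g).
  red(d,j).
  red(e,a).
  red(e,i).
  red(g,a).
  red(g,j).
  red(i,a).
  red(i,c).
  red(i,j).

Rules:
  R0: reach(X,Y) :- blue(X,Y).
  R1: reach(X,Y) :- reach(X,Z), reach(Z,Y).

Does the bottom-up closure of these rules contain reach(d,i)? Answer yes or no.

round 1: derive reach(c,d) via R0 from blue(c,d)
round 1: derive reach(d,b) via R0 from blue(d,b)
round 1: derive reach(d,j) via R0 from blue(d,j)
round 1: derive reach(e,e) via R0 from blue(e,e)
round 1: derive reach(g,b) via R0 from blue(g,b)
round 1: derive reach(g,i) via R0 from blue(g,i)
round 1: derive reach(j,i) via R0 from blue(j,i)
round 2: derive reach(c,b) via R1 from reach(c,d), reach(d,b)
round 2: derive reach(c,j) via R1 from reach(c,d), reach(d,j)
round 2: derive reach(d,i) via R1 from reach(d,j), reach(j,i)
round 3: derive reach(c,i) via R1 from reach(c,d), reach(d,i)

yes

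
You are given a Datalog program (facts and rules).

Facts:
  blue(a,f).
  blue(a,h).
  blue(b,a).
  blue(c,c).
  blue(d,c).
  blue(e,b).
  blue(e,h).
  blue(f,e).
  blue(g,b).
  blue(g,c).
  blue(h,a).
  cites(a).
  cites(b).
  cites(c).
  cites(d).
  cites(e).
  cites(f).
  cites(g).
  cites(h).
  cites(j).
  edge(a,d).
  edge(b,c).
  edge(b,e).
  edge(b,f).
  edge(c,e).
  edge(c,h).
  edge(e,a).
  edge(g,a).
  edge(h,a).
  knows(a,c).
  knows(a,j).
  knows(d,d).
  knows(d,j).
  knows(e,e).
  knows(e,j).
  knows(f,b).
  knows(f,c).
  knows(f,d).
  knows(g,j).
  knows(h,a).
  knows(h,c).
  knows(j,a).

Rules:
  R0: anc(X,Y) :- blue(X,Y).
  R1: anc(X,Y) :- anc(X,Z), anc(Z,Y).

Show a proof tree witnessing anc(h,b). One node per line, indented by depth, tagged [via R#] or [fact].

anc(h,b)  [via R1]
  anc(h,f)  [via R1]
    anc(h,a)  [via R0]
      blue(h,a)  [fact]
    anc(a,f)  [via R0]
      blue(a,f)  [fact]
  anc(f,b)  [via R1]
    anc(f,e)  [via R0]
      blue(f,e)  [fact]
    anc(e,b)  [via R0]
      blue(e,b)  [fact]

round 1: derive anc(a,f) via R0 from blue(a,f)
round 1: derive anc(a,h) via R0 from blue(a,h)
round 1: derive anc(b,a) via R0 from blue(b,a)
round 1: derive anc(c,c) via R0 from blue(c,c)
round 1: derive anc(d,c) via R0 from blue(d,c)
round 1: derive anc(e,b) via R0 from blue(e,b)
round 1: derive anc(e,h) via R0 from blue(e,h)
round 1: derive anc(f,e) via R0 from blue(f,e)
round 1: derive anc(g,b) via R0 from blue(g,b)
round 1: derive anc(g,c) via R0 from blue(g,c)
round 1: derive anc(h,a) via R0 from blue(h,a)
round 2: derive anc(a,a) via R1 from anc(a,h), anc(h,a)
round 2: derive anc(a,e) via R1 from anc(a,f), anc(f,e)
round 2: derive anc(b,f) via R1 from anc(b,a), anc(a,f)
round 2: derive anc(b,h) via R1 from anc(b,a), anc(a,h)
round 2: derive anc(e,a) via R1 from anc(e,b), anc(b,a)
round 2: derive anc(f,b) via R1 from anc(f,e), anc(e,b)
round 2: derive anc(f,h) via R1 from anc(f,e), anc(e,h)
round 2: derive anc(g,a) via R1 from anc(g,b), anc(b,a)
round 2: derive anc(h,f) via R1 from anc(h,a), anc(a,f)
round 2: derive anc(h,h) via R1 from anc(h,a), anc(a,h)
round 3: derive anc(a,b) via R1 from anc(a,e), anc(e,b)
round 3: derive anc(b,b) via R1 from anc(b,f), anc(f,b)
round 3: derive anc(b,e) via R1 from anc(b,a), anc(a,e)
round 3: derive anc(e,e) via R1 from anc(e,a), anc(a,e)
round 3: derive anc(e,f) via R1 from anc(e,a), anc(a,f)
round 3: derive anc(f,a) via R1 from anc(f,b), anc(b,a)
round 3: derive anc(f,f) via R1 from anc(f,b), anc(b,f)
round 3: derive anc(g,e) via R1 from anc(g,a), anc(a,e)
round 3: derive anc(g,f) via R1 from anc(g,a), anc(a,f)
round 3: derive anc(g,h) via R1 from anc(g,a), anc(a,h)
round 3: derive anc(h,b) via R1 from anc(h,f), anc(f,b)
round 3: derive anc(h,e) via R1 from anc(h,a), anc(a,e)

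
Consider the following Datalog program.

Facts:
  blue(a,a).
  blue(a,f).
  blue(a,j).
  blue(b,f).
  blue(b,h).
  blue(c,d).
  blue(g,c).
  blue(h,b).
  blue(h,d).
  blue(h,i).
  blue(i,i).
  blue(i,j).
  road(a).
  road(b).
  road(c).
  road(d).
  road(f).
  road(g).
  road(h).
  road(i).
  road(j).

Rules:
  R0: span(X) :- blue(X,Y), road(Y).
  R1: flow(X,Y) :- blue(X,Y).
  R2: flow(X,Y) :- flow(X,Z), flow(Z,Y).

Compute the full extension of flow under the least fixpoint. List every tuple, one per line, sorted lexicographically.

round 1: derive flow(a,a) via R1 from blue(a,a)
round 1: derive flow(a,f) via R1 from blue(a,f)
round 1: derive flow(a,j) via R1 from blue(a,j)
round 1: derive flow(b,f) via R1 from blue(b,f)
round 1: derive flow(b,h) via R1 from blue(b,h)
round 1: derive flow(c,d) via R1 from blue(c,d)
round 1: derive flow(g,c) via R1 from blue(g,c)
round 1: derive flow(h,b) via R1 from blue(h,b)
round 1: derive flow(h,d) via R1 from blue(h,d)
round 1: derive flow(h,i) via R1 from blue(h,i)
round 1: derive flow(i,i) via R1 from blue(i,i)
round 1: derive flow(i,j) via R1 from blue(i,j)
round 2: derive flow(b,b) via R2 from flow(b,h), flow(h,b)
round 2: derive flow(b,d) via R2 from flow(b,h), flow(h,d)
round 2: derive flow(b,i) via R2 from flow(b,h), flow(h,i)
round 2: derive flow(g,d) via R2 from flow(g,c), flow(c,d)
round 2: derive flow(h,f) via R2 from flow(h,b), flow(b,f)
round 2: derive flow(h,h) via R2 from flow(h,b), flow(b,h)
round 2: derive flow(h,j) via R2 from flow(h,i), flow(i,j)
round 3: derive flow(b,j) via R2 from flow(b,h), flow(h,j)

flow(a,a)
flow(a,f)
flow(a,j)
flow(b,b)
flow(b,d)
flow(b,f)
flow(b,h)
flow(b,i)
flow(b,j)
flow(c,d)
flow(g,c)
flow(g,d)
flow(h,b)
flow(h,d)
flow(h,f)
flow(h,h)
flow(h,i)
flow(h,j)
flow(i,i)
flow(i,j)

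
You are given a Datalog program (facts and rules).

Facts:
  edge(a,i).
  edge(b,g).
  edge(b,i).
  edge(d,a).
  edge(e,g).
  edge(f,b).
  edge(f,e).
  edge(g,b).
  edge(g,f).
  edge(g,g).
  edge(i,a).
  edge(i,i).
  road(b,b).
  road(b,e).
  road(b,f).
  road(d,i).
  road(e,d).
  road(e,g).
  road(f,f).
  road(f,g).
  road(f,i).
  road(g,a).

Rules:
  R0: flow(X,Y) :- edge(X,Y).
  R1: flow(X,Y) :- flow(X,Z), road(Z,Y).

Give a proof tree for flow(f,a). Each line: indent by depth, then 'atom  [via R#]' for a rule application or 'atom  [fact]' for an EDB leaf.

round 1: derive flow(a,i) via R0 from edge(a,i)
round 1: derive flow(b,g) via R0 from edge(b,g)
round 1: derive flow(b,i) via R0 from edge(b,i)
round 1: derive flow(d,a) via R0 from edge(d,a)
round 1: derive flow(e,g) via R0 from edge(e,g)
round 1: derive flow(f,b) via R0 from edge(f,b)
round 1: derive flow(f,e) via R0 from edge(f,e)
round 1: derive flow(g,b) via R0 from edge(g,b)
round 1: derive flow(g,f) via R0 from edge(g,f)
round 1: derive flow(g,g) via R0 from edge(g,g)
round 1: derive flow(i,a) via R0 from edge(i,a)
round 1: derive flow(i,i) via R0 from edge(i,i)
round 2: derive flow(b,a) via R1 from flow(b,g), road(g,a)
round 2: derive flow(e,a) via R1 from flow(e,g), road(g,a)
round 2: derive flow(f,d) via R1 from flow(f,e), road(e,d)
round 2: derive flow(f,f) via R1 from flow(f,b), road(b,f)
round 2: derive flow(f,g) via R1 from flow(f,e), road(e,g)
round 2: derive flow(g,a) via R1 from flow(g,g), road(g,a)
round 2: derive flow(g,e) via R1 from flow(g,b), road(b,e)
round 2: derive flow(g,i) via R1 from flow(g,f), road(f,i)
round 3: derive flow(f,a) via R1 from flow(f,g), road(g,a)
round 3: derive flow(f,i) via R1 from flow(f,d), road(d,i)
round 3: derive flow(g,d) via R1 from flow(g,e), road(e,d)

flow(f,a)  [via R1]
  flow(f,g)  [via R1]
    flow(f,e)  [via R0]
      edge(f,e)  [fact]
    road(e,g)  [fact]
  road(g,a)  [fact]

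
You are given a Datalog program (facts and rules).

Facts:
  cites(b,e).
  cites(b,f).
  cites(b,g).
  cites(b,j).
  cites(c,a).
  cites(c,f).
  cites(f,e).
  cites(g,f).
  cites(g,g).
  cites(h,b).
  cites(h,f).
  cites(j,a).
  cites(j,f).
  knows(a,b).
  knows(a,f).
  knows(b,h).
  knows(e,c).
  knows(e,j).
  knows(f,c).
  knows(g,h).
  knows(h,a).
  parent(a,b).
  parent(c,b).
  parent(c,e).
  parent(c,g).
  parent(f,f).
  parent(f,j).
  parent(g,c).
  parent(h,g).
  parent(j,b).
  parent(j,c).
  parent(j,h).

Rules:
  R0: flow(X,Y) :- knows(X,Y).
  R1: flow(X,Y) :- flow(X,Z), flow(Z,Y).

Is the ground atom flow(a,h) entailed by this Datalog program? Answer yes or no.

yes

round 1: derive flow(a,b) via R0 from knows(a,b)
round 1: derive flow(a,f) via R0 from knows(a,f)
round 1: derive flow(b,h) via R0 from knows(b,h)
round 1: derive flow(e,c) via R0 from knows(e,c)
round 1: derive flow(e,j) via R0 from knows(e,j)
round 1: derive flow(f,c) via R0 from knows(f,c)
round 1: derive flow(g,h) via R0 from knows(g,h)
round 1: derive flow(h,a) via R0 from knows(h,a)
round 2: derive flow(a,c) via R1 from flow(a,f), flow(f,c)
round 2: derive flow(a,h) via R1 from flow(a,b), flow(b,h)
round 2: derive flow(b,a) via R1 from flow(b,h), flow(h,a)
round 2: derive flow(g,a) via R1 from flow(g,h), flow(h,a)
round 2: derive flow(h,b) via R1 from flow(h,a), flow(a,b)
round 2: derive flow(h,f) via R1 from flow(h,a), flow(a,f)
round 3: derive flow(a,a) via R1 from flow(a,b), flow(b,a)
round 3: derive flow(b,b) via R1 from flow(b,a), flow(a,b)
round 3: derive flow(b,c) via R1 from flow(b,a), flow(a,c)
round 3: derive flow(b,f) via R1 from flow(b,a), flow(a,f)
round 3: derive flow(g,b) via R1 from flow(g,a), flow(a,b)
round 3: derive flow(g,c) via R1 from flow(g,a), flow(a,c)
round 3: derive flow(g,f) via R1 from flow(g,a), flow(a,f)
round 3: derive flow(h,c) via R1 from flow(h,a), flow(a,c)
round 3: derive flow(h,h) via R1 from flow(h,a), flow(a,h)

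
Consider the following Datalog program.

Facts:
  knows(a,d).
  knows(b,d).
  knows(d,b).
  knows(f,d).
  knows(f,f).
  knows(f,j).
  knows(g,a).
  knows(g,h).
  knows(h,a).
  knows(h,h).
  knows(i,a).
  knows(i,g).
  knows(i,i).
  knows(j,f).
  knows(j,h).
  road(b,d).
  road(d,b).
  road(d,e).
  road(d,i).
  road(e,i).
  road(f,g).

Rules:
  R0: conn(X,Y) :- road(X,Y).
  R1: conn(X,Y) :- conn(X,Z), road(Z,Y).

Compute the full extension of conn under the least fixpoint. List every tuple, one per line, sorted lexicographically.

round 1: derive conn(b,d) via R0 from road(b,d)
round 1: derive conn(d,b) via R0 from road(d,b)
round 1: derive conn(d,e) via R0 from road(d,e)
round 1: derive conn(d,i) via R0 from road(d,i)
round 1: derive conn(e,i) via R0 from road(e,i)
round 1: derive conn(f,g) via R0 from road(f,g)
round 2: derive conn(b,b) via R1 from conn(b,d), road(d,b)
round 2: derive conn(b,e) via R1 from conn(b,d), road(d,e)
round 2: derive conn(b,i) via R1 from conn(b,d), road(d,i)
round 2: derive conn(d,d) via R1 from conn(d,b), road(b,d)

conn(b,b)
conn(b,d)
conn(b,e)
conn(b,i)
conn(d,b)
conn(d,d)
conn(d,e)
conn(d,i)
conn(e,i)
conn(f,g)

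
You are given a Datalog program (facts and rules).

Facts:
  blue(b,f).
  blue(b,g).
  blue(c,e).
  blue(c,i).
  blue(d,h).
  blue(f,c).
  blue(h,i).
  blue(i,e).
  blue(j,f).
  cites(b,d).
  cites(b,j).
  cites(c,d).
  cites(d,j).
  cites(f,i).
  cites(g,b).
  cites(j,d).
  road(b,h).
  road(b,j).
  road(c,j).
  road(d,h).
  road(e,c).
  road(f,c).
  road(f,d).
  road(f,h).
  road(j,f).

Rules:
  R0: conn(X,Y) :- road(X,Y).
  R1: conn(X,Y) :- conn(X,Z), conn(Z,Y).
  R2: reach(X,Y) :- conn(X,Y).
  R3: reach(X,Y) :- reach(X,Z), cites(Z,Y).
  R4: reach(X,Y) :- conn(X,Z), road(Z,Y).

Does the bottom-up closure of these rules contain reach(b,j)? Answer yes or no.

yes

round 1: derive conn(b,h) via R0 from road(b,h)
round 1: derive conn(b,j) via R0 from road(b,j)
round 1: derive conn(c,j) via R0 from road(c,j)
round 1: derive conn(d,h) via R0 from road(d,h)
round 1: derive conn(e,c) via R0 from road(e,c)
round 1: derive conn(f,c) via R0 from road(f,c)
round 1: derive conn(f,d) via R0 from road(f,d)
round 1: derive conn(f,h) via R0 from road(f,h)
round 1: derive conn(j,f) via R0 from road(j,f)
round 2: derive conn(b,f) via R1 from conn(b,j), conn(j,f)
round 2: derive conn(c,f) via R1 from conn(c,j), conn(j,f)
round 2: derive conn(e,j) via R1 from conn(e,c), conn(c,j)
round 2: derive conn(f,j) via R1 from conn(f,c), conn(c,j)
round 2: derive conn(j,c) via R1 from conn(j,f), conn(f,c)
round 2: derive conn(j,d) via R1 from conn(j,f), conn(f,d)
round 2: derive conn(j,h) via R1 from conn(j,f), conn(f,h)
round 2: derive reach(b,h) via R2 from conn(b,h)
round 2: derive reach(b,j) via R2 from conn(b,j)
round 2: derive reach(c,j) via R2 from conn(c,j)
round 2: derive reach(d,h) via R2 from conn(d,h)
round 2: derive reach(e,c) via R2 from conn(e,c)
round 2: derive reach(f,c) via R2 from conn(f,c)
round 2: derive reach(f,d) via R2 from conn(f,d)
round 2: derive reach(f,h) via R2 from conn(f,h)
round 2: derive reach(j,f) via R2 from conn(j,f)
round 2: derive reach(b,f) via R4 from conn(b,j), road(j,f)
round 2: derive reach(c,f) via R4 from conn(c,j), road(j,f)
round 2: derive reach(e,j) via R4 from conn(e,c), road(c,j)
round 2: derive reach(f,j) via R4 from conn(f,c), road(c,j)
round 2: derive reach(j,c) via R4 from conn(j,f), road(f,c)
round 2: derive reach(j,d) via R4 from conn(j,f), road(f,d)
round 2: derive reach(j,h) via R4 from conn(j,f), road(f,h)
round 3: derive conn(b,c) via R1 from conn(b,f), conn(f,c)
round 3: derive conn(b,d) via R1 from conn(b,f), conn(f,d)
round 3: derive conn(c,c) via R1 from conn(c,f), conn(f,c)
round 3: derive conn(c,d) via R1 from conn(c,f), conn(f,d)
round 3: derive conn(c,h) via R1 from conn(c,f), conn(f,h)
round 3: derive conn(e,d) via R1 from conn(e,j), conn(j,d)
round 3: derive conn(e,f) via R1 from conn(e,c), conn(c,f)
round 3: derive conn(e,h) via R1 from conn(e,j), conn(j,h)
round 3: derive conn(f,f) via R1 from conn(f,c), conn(c,f)
round 3: derive conn(j,j) via R1 from conn(j,c), conn(c,j)
round 3: derive reach(b,d) via R3 from reach(b,j), cites(j,d)
round 3: derive reach(b,i) via R3 from reach(b,f), cites(f,i)
round 3: derive reach(c,d) via R3 from reach(c,j), cites(j,d)
round 3: derive reach(c,i) via R3 from reach(c,f), cites(f,i)
round 3: derive reach(e,d) via R3 from reach(e,c), cites(c,d)
round 3: derive reach(j,i) via R3 from reach(j,f), cites(f,i)
round 3: derive reach(j,j) via R3 from reach(j,d), cites(d,j)
round 3: derive reach(b,c) via R4 from conn(b,f), road(f,c)
round 3: derive reach(c,c) via R4 from conn(c,f), road(f,c)
round 3: derive reach(c,h) via R4 from conn(c,f), road(f,h)
round 3: derive reach(e,f) via R4 from conn(e,j), road(j,f)
round 3: derive reach(f,f) via R4 from conn(f,j), road(j,f)
round 4: derive reach(e,h) via R2 from conn(e,h)
round 4: derive reach(e,i) via R3 from reach(e,f), cites(f,i)
round 4: derive reach(f,i) via R3 from reach(f,f), cites(f,i)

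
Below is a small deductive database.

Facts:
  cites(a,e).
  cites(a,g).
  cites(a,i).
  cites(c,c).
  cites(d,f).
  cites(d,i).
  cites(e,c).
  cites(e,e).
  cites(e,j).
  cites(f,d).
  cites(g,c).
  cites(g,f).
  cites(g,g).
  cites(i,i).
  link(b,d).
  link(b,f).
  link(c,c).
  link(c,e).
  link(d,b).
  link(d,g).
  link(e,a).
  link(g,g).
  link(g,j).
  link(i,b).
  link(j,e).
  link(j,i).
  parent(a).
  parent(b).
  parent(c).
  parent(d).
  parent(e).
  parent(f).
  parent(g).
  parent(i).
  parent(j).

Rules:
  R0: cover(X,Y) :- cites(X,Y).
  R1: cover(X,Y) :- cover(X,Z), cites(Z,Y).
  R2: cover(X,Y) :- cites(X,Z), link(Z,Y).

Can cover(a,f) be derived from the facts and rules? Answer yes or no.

round 1: derive cover(a,e) via R0 from cites(a,e)
round 1: derive cover(a,g) via R0 from cites(a,g)
round 1: derive cover(a,i) via R0 from cites(a,i)
round 1: derive cover(c,c) via R0 from cites(c,c)
round 1: derive cover(d,f) via R0 from cites(d,f)
round 1: derive cover(d,i) via R0 from cites(d,i)
round 1: derive cover(e,c) via R0 from cites(e,c)
round 1: derive cover(e,e) via R0 from cites(e,e)
round 1: derive cover(e,j) via R0 from cites(e,j)
round 1: derive cover(f,d) via R0 from cites(f,d)
round 1: derive cover(g,c) via R0 from cites(g,c)
round 1: derive cover(g,f) via R0 from cites(g,f)
round 1: derive cover(g,g) via R0 from cites(g,g)
round 1: derive cover(i,i) via R0 from cites(i,i)
round 1: derive cover(a,a) via R2 from cites(a,e), link(e,a)
round 1: derive cover(a,b) via R2 from cites(a,i), link(i,b)
round 1: derive cover(a,j) via R2 from cites(a,g), link(g,j)
round 1: derive cover(c,e) via R2 from cites(c,c), link(c,e)
round 1: derive cover(d,b) via R2 from cites(d,i), link(i,b)
round 1: derive cover(e,a) via R2 from cites(e,e), link(e,a)
round 1: derive cover(e,i) via R2 from cites(e,j), link(j,i)
round 1: derive cover(f,b) via R2 from cites(f,d), link(d,b)
round 1: derive cover(f,g) via R2 from cites(f,d), link(d,g)
round 1: derive cover(g,e) via R2 from cites(g,c), link(c,e)
round 1: derive cover(g,j) via R2 from cites(g,g), link(g,j)
round 1: derive cover(i,b) via R2 from cites(i,i), link(i,b)
round 2: derive cover(a,c) via R1 from cover(a,e), cites(e,c)
round 2: derive cover(a,f) via R1 from cover(a,g), cites(g,f)
round 2: derive cover(c,j) via R1 from cover(c,e), cites(e,j)
round 2: derive cover(d,d) via R1 from cover(d,f), cites(f,d)
round 2: derive cover(e,g) via R1 from cover(e,a), cites(a,g)
round 2: derive cover(f,c) via R1 from cover(f,g), cites(g,c)
round 2: derive cover(f,f) via R1 from cover(f,d), cites(d,f)
round 2: derive cover(f,i) via R1 from cover(f,d), cites(d,i)
round 2: derive cover(g,d) via R1 from cover(g,f), cites(f,d)
round 3: derive cover(a,d) via R1 from cover(a,f), cites(f,d)
round 3: derive cover(e,f) via R1 from cover(e,g), cites(g,f)
round 3: derive cover(g,i) via R1 from cover(g,d), cites(d,i)
round 4: derive cover(e,d) via R1 from cover(e,f), cites(f,d)

yes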